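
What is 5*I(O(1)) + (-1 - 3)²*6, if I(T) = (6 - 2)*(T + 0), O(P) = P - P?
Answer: 96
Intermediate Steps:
O(P) = 0
I(T) = 4*T
5*I(O(1)) + (-1 - 3)²*6 = 5*(4*0) + (-1 - 3)²*6 = 5*0 + (-4)²*6 = 0 + 16*6 = 0 + 96 = 96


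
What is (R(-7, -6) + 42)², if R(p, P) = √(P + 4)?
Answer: (42 + I*√2)² ≈ 1762.0 + 118.79*I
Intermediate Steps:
R(p, P) = √(4 + P)
(R(-7, -6) + 42)² = (√(4 - 6) + 42)² = (√(-2) + 42)² = (I*√2 + 42)² = (42 + I*√2)²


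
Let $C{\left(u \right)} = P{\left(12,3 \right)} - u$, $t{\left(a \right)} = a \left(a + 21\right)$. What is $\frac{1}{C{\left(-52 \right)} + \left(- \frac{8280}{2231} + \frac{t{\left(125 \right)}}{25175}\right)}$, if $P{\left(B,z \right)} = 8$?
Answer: $\frac{97679}{5569030} \approx 0.01754$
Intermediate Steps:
$t{\left(a \right)} = a \left(21 + a\right)$
$C{\left(u \right)} = 8 - u$
$\frac{1}{C{\left(-52 \right)} + \left(- \frac{8280}{2231} + \frac{t{\left(125 \right)}}{25175}\right)} = \frac{1}{\left(8 - -52\right) - \left(\frac{360}{97} - \frac{125 \left(21 + 125\right)}{25175}\right)} = \frac{1}{\left(8 + 52\right) - \left(\frac{360}{97} - 125 \cdot 146 \cdot \frac{1}{25175}\right)} = \frac{1}{60 + \left(- \frac{360}{97} + 18250 \cdot \frac{1}{25175}\right)} = \frac{1}{60 + \left(- \frac{360}{97} + \frac{730}{1007}\right)} = \frac{1}{60 - \frac{291710}{97679}} = \frac{1}{\frac{5569030}{97679}} = \frac{97679}{5569030}$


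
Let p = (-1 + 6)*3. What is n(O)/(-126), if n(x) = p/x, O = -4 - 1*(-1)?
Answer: 5/126 ≈ 0.039683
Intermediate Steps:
p = 15 (p = 5*3 = 15)
O = -3 (O = -4 + 1 = -3)
n(x) = 15/x
n(O)/(-126) = (15/(-3))/(-126) = -5*(-1)/(42*3) = -1/126*(-5) = 5/126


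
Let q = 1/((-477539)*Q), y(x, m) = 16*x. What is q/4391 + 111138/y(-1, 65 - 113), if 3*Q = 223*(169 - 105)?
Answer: -207873780406994907/29926582145728 ≈ -6946.1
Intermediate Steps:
Q = 14272/3 (Q = (223*(169 - 105))/3 = (223*64)/3 = (⅓)*14272 = 14272/3 ≈ 4757.3)
q = -3/6815436608 (q = 1/((-477539)*(14272/3)) = -1/477539*3/14272 = -3/6815436608 ≈ -4.4018e-10)
q/4391 + 111138/y(-1, 65 - 113) = -3/6815436608/4391 + 111138/((16*(-1))) = -3/6815436608*1/4391 + 111138/(-16) = -3/29926582145728 + 111138*(-1/16) = -3/29926582145728 - 55569/8 = -207873780406994907/29926582145728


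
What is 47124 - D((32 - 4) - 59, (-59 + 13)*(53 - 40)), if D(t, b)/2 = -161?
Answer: 47446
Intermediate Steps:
D(t, b) = -322 (D(t, b) = 2*(-161) = -322)
47124 - D((32 - 4) - 59, (-59 + 13)*(53 - 40)) = 47124 - 1*(-322) = 47124 + 322 = 47446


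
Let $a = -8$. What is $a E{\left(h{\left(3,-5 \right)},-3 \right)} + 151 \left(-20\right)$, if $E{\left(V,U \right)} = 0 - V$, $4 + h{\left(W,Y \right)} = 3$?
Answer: $-3028$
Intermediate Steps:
$h{\left(W,Y \right)} = -1$ ($h{\left(W,Y \right)} = -4 + 3 = -1$)
$E{\left(V,U \right)} = - V$
$a E{\left(h{\left(3,-5 \right)},-3 \right)} + 151 \left(-20\right) = - 8 \left(\left(-1\right) \left(-1\right)\right) + 151 \left(-20\right) = \left(-8\right) 1 - 3020 = -8 - 3020 = -3028$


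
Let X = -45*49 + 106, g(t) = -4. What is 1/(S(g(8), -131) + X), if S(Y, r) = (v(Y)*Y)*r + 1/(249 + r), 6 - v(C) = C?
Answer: 118/370639 ≈ 0.00031837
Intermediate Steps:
v(C) = 6 - C
S(Y, r) = 1/(249 + r) + Y*r*(6 - Y) (S(Y, r) = ((6 - Y)*Y)*r + 1/(249 + r) = (Y*(6 - Y))*r + 1/(249 + r) = Y*r*(6 - Y) + 1/(249 + r) = 1/(249 + r) + Y*r*(6 - Y))
X = -2099 (X = -2205 + 106 = -2099)
1/(S(g(8), -131) + X) = 1/((1 - 1*(-4)*(-131)²*(-6 - 4) - 249*(-4)*(-131)*(-6 - 4))/(249 - 131) - 2099) = 1/((1 - 1*(-4)*17161*(-10) - 249*(-4)*(-131)*(-10))/118 - 2099) = 1/((1 - 686440 + 1304760)/118 - 2099) = 1/((1/118)*618321 - 2099) = 1/(618321/118 - 2099) = 1/(370639/118) = 118/370639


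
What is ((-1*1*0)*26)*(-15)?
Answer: 0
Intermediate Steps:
((-1*1*0)*26)*(-15) = (-1*0*26)*(-15) = (0*26)*(-15) = 0*(-15) = 0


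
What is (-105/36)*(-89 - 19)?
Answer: 315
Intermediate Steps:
(-105/36)*(-89 - 19) = -105*1/36*(-108) = -35/12*(-108) = 315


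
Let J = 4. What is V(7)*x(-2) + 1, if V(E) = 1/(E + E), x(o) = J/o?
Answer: 6/7 ≈ 0.85714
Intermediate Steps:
x(o) = 4/o
V(E) = 1/(2*E)
V(7)*x(-2) + 1 = ((½)/7)*(4/(-2)) + 1 = ((½)*(⅐))*(4*(-½)) + 1 = (1/14)*(-2) + 1 = -⅐ + 1 = 6/7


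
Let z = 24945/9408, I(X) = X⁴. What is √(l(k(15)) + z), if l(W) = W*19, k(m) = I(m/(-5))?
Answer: √4834619/56 ≈ 39.264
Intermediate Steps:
k(m) = m⁴/625 (k(m) = (m/(-5))⁴ = (m*(-⅕))⁴ = (-m/5)⁴ = m⁴/625)
z = 8315/3136 (z = 24945*(1/9408) = 8315/3136 ≈ 2.6515)
l(W) = 19*W
√(l(k(15)) + z) = √(19*((1/625)*15⁴) + 8315/3136) = √(19*((1/625)*50625) + 8315/3136) = √(19*81 + 8315/3136) = √(1539 + 8315/3136) = √(4834619/3136) = √4834619/56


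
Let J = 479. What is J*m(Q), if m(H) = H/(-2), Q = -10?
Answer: 2395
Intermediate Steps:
m(H) = -H/2 (m(H) = H*(-½) = -H/2)
J*m(Q) = 479*(-½*(-10)) = 479*5 = 2395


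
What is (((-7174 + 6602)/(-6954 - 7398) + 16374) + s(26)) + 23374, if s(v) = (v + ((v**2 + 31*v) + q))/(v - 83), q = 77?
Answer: 69430967/1748 ≈ 39720.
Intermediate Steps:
s(v) = (77 + v**2 + 32*v)/(-83 + v) (s(v) = (v + ((v**2 + 31*v) + 77))/(v - 83) = (v + (77 + v**2 + 31*v))/(-83 + v) = (77 + v**2 + 32*v)/(-83 + v))
(((-7174 + 6602)/(-6954 - 7398) + 16374) + s(26)) + 23374 = (((-7174 + 6602)/(-6954 - 7398) + 16374) + (77 + 26**2 + 32*26)/(-83 + 26)) + 23374 = ((-572/(-14352) + 16374) + (77 + 676 + 832)/(-57)) + 23374 = ((-572*(-1/14352) + 16374) - 1/57*1585) + 23374 = ((11/276 + 16374) - 1585/57) + 23374 = (4519235/276 - 1585/57) + 23374 = 28573215/1748 + 23374 = 69430967/1748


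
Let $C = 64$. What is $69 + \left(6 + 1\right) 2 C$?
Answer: $965$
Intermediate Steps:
$69 + \left(6 + 1\right) 2 C = 69 + \left(6 + 1\right) 2 \cdot 64 = 69 + 7 \cdot 2 \cdot 64 = 69 + 14 \cdot 64 = 69 + 896 = 965$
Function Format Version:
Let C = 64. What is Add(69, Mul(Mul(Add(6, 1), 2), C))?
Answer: 965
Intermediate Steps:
Add(69, Mul(Mul(Add(6, 1), 2), C)) = Add(69, Mul(Mul(Add(6, 1), 2), 64)) = Add(69, Mul(Mul(7, 2), 64)) = Add(69, Mul(14, 64)) = Add(69, 896) = 965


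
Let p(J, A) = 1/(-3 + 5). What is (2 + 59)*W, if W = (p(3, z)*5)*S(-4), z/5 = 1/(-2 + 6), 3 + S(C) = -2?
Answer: -1525/2 ≈ -762.50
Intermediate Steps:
S(C) = -5 (S(C) = -3 - 2 = -5)
z = 5/4 (z = 5/(-2 + 6) = 5/4 ≈ 1.2500)
p(J, A) = ½ (p(J, A) = 1/2 = ½)
W = -25/2 (W = ((½)*5)*(-5) = (5/2)*(-5) = -25/2 ≈ -12.500)
(2 + 59)*W = (2 + 59)*(-25/2) = 61*(-25/2) = -1525/2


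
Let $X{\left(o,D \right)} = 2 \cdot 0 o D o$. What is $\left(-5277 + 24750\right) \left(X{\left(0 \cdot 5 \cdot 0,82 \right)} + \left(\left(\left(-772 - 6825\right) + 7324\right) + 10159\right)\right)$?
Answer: $192510078$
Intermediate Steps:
$X{\left(o,D \right)} = 0$ ($X{\left(o,D \right)} = 0 o D o = 0 D o = 0 o = 0$)
$\left(-5277 + 24750\right) \left(X{\left(0 \cdot 5 \cdot 0,82 \right)} + \left(\left(\left(-772 - 6825\right) + 7324\right) + 10159\right)\right) = \left(-5277 + 24750\right) \left(0 + \left(\left(\left(-772 - 6825\right) + 7324\right) + 10159\right)\right) = 19473 \left(0 + \left(\left(\left(-772 - 6825\right) + 7324\right) + 10159\right)\right) = 19473 \left(0 + \left(\left(-7597 + 7324\right) + 10159\right)\right) = 19473 \left(0 + \left(-273 + 10159\right)\right) = 19473 \left(0 + 9886\right) = 19473 \cdot 9886 = 192510078$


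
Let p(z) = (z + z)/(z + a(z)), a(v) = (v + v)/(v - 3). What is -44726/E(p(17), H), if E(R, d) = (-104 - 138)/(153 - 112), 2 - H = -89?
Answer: 83353/11 ≈ 7577.5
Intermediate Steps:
H = 91 (H = 2 - 1*(-89) = 2 + 89 = 91)
a(v) = 2*v/(-3 + v) (a(v) = (2*v)/(-3 + v) = 2*v/(-3 + v))
p(z) = 2*z/(z + 2*z/(-3 + z)) (p(z) = (z + z)/(z + 2*z/(-3 + z)) = (2*z)/(z + 2*z/(-3 + z)) = 2*z/(z + 2*z/(-3 + z)))
E(R, d) = -242/41
-44726/E(p(17), H) = -44726/(-242/41) = -44726*(-41/242) = 83353/11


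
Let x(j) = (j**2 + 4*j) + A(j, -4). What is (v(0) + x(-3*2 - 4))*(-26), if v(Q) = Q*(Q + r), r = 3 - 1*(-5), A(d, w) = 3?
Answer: -1638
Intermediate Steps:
r = 8 (r = 3 + 5 = 8)
v(Q) = Q*(8 + Q) (v(Q) = Q*(Q + 8) = Q*(8 + Q))
x(j) = 3 + j**2 + 4*j (x(j) = (j**2 + 4*j) + 3 = 3 + j**2 + 4*j)
(v(0) + x(-3*2 - 4))*(-26) = (0*(8 + 0) + (3 + (-3*2 - 4)**2 + 4*(-3*2 - 4)))*(-26) = (0*8 + (3 + (-6 - 4)**2 + 4*(-6 - 4)))*(-26) = (0 + (3 + (-10)**2 + 4*(-10)))*(-26) = (0 + (3 + 100 - 40))*(-26) = (0 + 63)*(-26) = 63*(-26) = -1638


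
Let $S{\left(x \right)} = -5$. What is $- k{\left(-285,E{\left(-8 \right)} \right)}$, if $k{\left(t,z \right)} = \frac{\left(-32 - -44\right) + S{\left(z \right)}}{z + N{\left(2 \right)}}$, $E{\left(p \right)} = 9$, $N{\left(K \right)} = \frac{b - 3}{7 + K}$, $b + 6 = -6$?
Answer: $- \frac{21}{22} \approx -0.95455$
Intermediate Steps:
$b = -12$ ($b = -6 - 6 = -12$)
$N{\left(K \right)} = - \frac{15}{7 + K}$ ($N{\left(K \right)} = \frac{-12 - 3}{7 + K} = - \frac{15}{7 + K}$)
$k{\left(t,z \right)} = \frac{7}{- \frac{5}{3} + z}$ ($k{\left(t,z \right)} = \frac{\left(-32 - -44\right) - 5}{z - \frac{15}{7 + 2}} = \frac{\left(-32 + 44\right) - 5}{z - \frac{15}{9}} = \frac{12 - 5}{z - \frac{5}{3}} = \frac{7}{z - \frac{5}{3}} = \frac{7}{- \frac{5}{3} + z}$)
$- k{\left(-285,E{\left(-8 \right)} \right)} = - \frac{21}{-5 + 3 \cdot 9} = - \frac{21}{-5 + 27} = - \frac{21}{22}$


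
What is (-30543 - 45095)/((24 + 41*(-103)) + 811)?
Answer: 37819/1694 ≈ 22.325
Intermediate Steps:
(-30543 - 45095)/((24 + 41*(-103)) + 811) = -75638/((24 - 4223) + 811) = -75638/(-4199 + 811) = -75638/(-3388) = -75638*(-1/3388) = 37819/1694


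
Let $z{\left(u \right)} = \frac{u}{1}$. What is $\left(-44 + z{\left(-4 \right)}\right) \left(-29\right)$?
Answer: $1392$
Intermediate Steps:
$z{\left(u \right)} = u$ ($z{\left(u \right)} = u 1 = u$)
$\left(-44 + z{\left(-4 \right)}\right) \left(-29\right) = \left(-44 - 4\right) \left(-29\right) = \left(-48\right) \left(-29\right) = 1392$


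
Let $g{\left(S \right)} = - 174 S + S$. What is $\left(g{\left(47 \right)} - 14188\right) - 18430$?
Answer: $-40749$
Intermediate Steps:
$g{\left(S \right)} = - 173 S$
$\left(g{\left(47 \right)} - 14188\right) - 18430 = \left(\left(-173\right) 47 - 14188\right) - 18430 = \left(-8131 - 14188\right) - 18430 = -22319 - 18430 = -40749$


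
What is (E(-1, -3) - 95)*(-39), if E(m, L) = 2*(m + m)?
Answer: 3861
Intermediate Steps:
E(m, L) = 4*m (E(m, L) = 2*(2*m) = 4*m)
(E(-1, -3) - 95)*(-39) = (4*(-1) - 95)*(-39) = (-4 - 95)*(-39) = -99*(-39) = 3861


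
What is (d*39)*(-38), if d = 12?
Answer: -17784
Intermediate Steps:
(d*39)*(-38) = (12*39)*(-38) = 468*(-38) = -17784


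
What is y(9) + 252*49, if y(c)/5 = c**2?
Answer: 12753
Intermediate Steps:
y(c) = 5*c**2
y(9) + 252*49 = 5*9**2 + 252*49 = 5*81 + 12348 = 405 + 12348 = 12753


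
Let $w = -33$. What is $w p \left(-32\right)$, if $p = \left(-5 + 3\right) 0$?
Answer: $0$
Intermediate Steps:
$p = 0$ ($p = \left(-2\right) 0 = 0$)
$w p \left(-32\right) = \left(-33\right) 0 \left(-32\right) = 0 \left(-32\right) = 0$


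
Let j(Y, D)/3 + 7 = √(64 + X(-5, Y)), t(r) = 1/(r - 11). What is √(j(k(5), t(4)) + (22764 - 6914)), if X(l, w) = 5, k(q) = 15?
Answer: √(15829 + 3*√69) ≈ 125.91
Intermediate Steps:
t(r) = 1/(-11 + r)
j(Y, D) = -21 + 3*√69 (j(Y, D) = -21 + 3*√(64 + 5) = -21 + 3*√69)
√(j(k(5), t(4)) + (22764 - 6914)) = √((-21 + 3*√69) + (22764 - 6914)) = √((-21 + 3*√69) + 15850) = √(15829 + 3*√69)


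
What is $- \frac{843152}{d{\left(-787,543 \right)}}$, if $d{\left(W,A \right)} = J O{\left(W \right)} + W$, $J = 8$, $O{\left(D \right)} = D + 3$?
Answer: $\frac{843152}{7059} \approx 119.44$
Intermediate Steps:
$O{\left(D \right)} = 3 + D$
$d{\left(W,A \right)} = 24 + 9 W$ ($d{\left(W,A \right)} = 8 \left(3 + W\right) + W = \left(24 + 8 W\right) + W = 24 + 9 W$)
$- \frac{843152}{d{\left(-787,543 \right)}} = - \frac{843152}{24 + 9 \left(-787\right)} = - \frac{843152}{24 - 7083} = - \frac{843152}{-7059} = \left(-843152\right) \left(- \frac{1}{7059}\right) = \frac{843152}{7059}$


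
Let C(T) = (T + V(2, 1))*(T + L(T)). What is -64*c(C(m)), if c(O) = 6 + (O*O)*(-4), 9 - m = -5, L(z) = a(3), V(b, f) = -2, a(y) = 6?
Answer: 14745216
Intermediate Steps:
L(z) = 6
m = 14 (m = 9 - 1*(-5) = 9 + 5 = 14)
C(T) = (-2 + T)*(6 + T) (C(T) = (T - 2)*(T + 6) = (-2 + T)*(6 + T))
c(O) = 6 - 4*O² (c(O) = 6 + O²*(-4) = 6 - 4*O²)
-64*c(C(m)) = -64*(6 - 4*(-12 + 14² + 4*14)²) = -64*(6 - 4*(-12 + 196 + 56)²) = -64*(6 - 4*240²) = -64*(6 - 4*57600) = -64*(6 - 230400) = -64*(-230394) = 14745216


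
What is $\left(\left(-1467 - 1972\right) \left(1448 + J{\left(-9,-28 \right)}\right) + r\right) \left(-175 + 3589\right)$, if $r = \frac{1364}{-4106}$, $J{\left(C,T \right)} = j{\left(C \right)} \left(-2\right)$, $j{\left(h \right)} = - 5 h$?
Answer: $- \frac{32732896916952}{2053} \approx -1.5944 \cdot 10^{10}$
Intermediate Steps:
$J{\left(C,T \right)} = 10 C$ ($J{\left(C,T \right)} = - 5 C \left(-2\right) = 10 C$)
$r = - \frac{682}{2053}$ ($r = 1364 \left(- \frac{1}{4106}\right) = - \frac{682}{2053} \approx -0.3322$)
$\left(\left(-1467 - 1972\right) \left(1448 + J{\left(-9,-28 \right)}\right) + r\right) \left(-175 + 3589\right) = \left(\left(-1467 - 1972\right) \left(1448 + 10 \left(-9\right)\right) - \frac{682}{2053}\right) \left(-175 + 3589\right) = \left(- 3439 \left(1448 - 90\right) - \frac{682}{2053}\right) 3414 = \left(\left(-3439\right) 1358 - \frac{682}{2053}\right) 3414 = \left(-4670162 - \frac{682}{2053}\right) 3414 = \left(- \frac{9587843268}{2053}\right) 3414 = - \frac{32732896916952}{2053}$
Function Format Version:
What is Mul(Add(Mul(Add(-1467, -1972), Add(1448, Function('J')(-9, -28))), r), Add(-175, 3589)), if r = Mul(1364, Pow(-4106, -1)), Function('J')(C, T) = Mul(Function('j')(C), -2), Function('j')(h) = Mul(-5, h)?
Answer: Rational(-32732896916952, 2053) ≈ -1.5944e+10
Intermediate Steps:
Function('J')(C, T) = Mul(10, C) (Function('J')(C, T) = Mul(Mul(-5, C), -2) = Mul(10, C))
r = Rational(-682, 2053) (r = Mul(1364, Rational(-1, 4106)) = Rational(-682, 2053) ≈ -0.33220)
Mul(Add(Mul(Add(-1467, -1972), Add(1448, Function('J')(-9, -28))), r), Add(-175, 3589)) = Mul(Add(Mul(Add(-1467, -1972), Add(1448, Mul(10, -9))), Rational(-682, 2053)), Add(-175, 3589)) = Mul(Add(Mul(-3439, Add(1448, -90)), Rational(-682, 2053)), 3414) = Mul(Add(Mul(-3439, 1358), Rational(-682, 2053)), 3414) = Mul(Add(-4670162, Rational(-682, 2053)), 3414) = Mul(Rational(-9587843268, 2053), 3414) = Rational(-32732896916952, 2053)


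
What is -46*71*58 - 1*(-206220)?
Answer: 16792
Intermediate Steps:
-46*71*58 - 1*(-206220) = -3266*58 + 206220 = -189428 + 206220 = 16792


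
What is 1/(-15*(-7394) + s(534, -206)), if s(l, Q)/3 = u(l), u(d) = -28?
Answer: 1/110826 ≈ 9.0231e-6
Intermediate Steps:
s(l, Q) = -84 (s(l, Q) = 3*(-28) = -84)
1/(-15*(-7394) + s(534, -206)) = 1/(-15*(-7394) - 84) = 1/(110910 - 84) = 1/110826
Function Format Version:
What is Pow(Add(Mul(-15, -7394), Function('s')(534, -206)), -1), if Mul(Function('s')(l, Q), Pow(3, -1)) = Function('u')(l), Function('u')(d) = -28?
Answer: Rational(1, 110826) ≈ 9.0231e-6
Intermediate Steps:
Function('s')(l, Q) = -84 (Function('s')(l, Q) = Mul(3, -28) = -84)
Pow(Add(Mul(-15, -7394), Function('s')(534, -206)), -1) = Pow(Add(Mul(-15, -7394), -84), -1) = Pow(Add(110910, -84), -1) = Pow(110826, -1) = Rational(1, 110826)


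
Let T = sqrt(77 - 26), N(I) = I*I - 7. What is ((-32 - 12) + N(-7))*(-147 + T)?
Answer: 294 - 2*sqrt(51) ≈ 279.72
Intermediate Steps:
N(I) = -7 + I**2 (N(I) = I**2 - 7 = -7 + I**2)
T = sqrt(51) ≈ 7.1414
((-32 - 12) + N(-7))*(-147 + T) = ((-32 - 12) + (-7 + (-7)**2))*(-147 + sqrt(51)) = (-44 + (-7 + 49))*(-147 + sqrt(51)) = (-44 + 42)*(-147 + sqrt(51)) = -2*(-147 + sqrt(51)) = 294 - 2*sqrt(51)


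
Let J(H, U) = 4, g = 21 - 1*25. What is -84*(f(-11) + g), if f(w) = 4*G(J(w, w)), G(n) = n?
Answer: -1008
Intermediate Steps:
g = -4 (g = 21 - 25 = -4)
f(w) = 16 (f(w) = 4*4 = 16)
-84*(f(-11) + g) = -84*(16 - 4) = -84*12 = -1008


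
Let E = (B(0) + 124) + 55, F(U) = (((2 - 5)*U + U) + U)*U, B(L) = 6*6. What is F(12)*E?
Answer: -30960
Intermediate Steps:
B(L) = 36
F(U) = -U² (F(U) = ((-3*U + U) + U)*U = (-2*U + U)*U = (-U)*U = -U²)
E = 215 (E = (36 + 124) + 55 = 160 + 55 = 215)
F(12)*E = -1*12²*215 = -1*144*215 = -144*215 = -30960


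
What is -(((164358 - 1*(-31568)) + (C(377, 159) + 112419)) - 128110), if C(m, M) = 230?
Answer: -180465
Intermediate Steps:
-(((164358 - 1*(-31568)) + (C(377, 159) + 112419)) - 128110) = -(((164358 - 1*(-31568)) + (230 + 112419)) - 128110) = -(((164358 + 31568) + 112649) - 128110) = -((195926 + 112649) - 128110) = -(308575 - 128110) = -1*180465 = -180465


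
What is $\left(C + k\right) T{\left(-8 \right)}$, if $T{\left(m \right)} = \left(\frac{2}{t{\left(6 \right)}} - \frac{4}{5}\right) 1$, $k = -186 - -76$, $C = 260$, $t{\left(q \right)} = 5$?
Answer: $-60$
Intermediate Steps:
$k = -110$ ($k = -186 + 76 = -110$)
$T{\left(m \right)} = - \frac{2}{5}$ ($T{\left(m \right)} = \left(\frac{2}{5} - \frac{4}{5}\right) 1 = \left(- \frac{2}{5}\right) 1 = - \frac{2}{5}$)
$\left(C + k\right) T{\left(-8 \right)} = \left(260 - 110\right) \left(- \frac{2}{5}\right) = 150 \left(- \frac{2}{5}\right) = -60$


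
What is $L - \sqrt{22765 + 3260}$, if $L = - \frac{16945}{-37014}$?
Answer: $\frac{16945}{37014} - 5 \sqrt{1041} \approx -160.86$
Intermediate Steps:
$L = \frac{16945}{37014}$ ($L = \left(-16945\right) \left(- \frac{1}{37014}\right) = \frac{16945}{37014} \approx 0.4578$)
$L - \sqrt{22765 + 3260} = \frac{16945}{37014} - \sqrt{22765 + 3260} = \frac{16945}{37014} - \sqrt{26025} = \frac{16945}{37014} - 5 \sqrt{1041}$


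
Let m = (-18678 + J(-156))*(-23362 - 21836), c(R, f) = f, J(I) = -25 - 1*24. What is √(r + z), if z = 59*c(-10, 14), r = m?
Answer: 2*√211605943 ≈ 29093.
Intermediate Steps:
J(I) = -49 (J(I) = -25 - 24 = -49)
m = 846422946 (m = (-18678 - 49)*(-23362 - 21836) = -18727*(-45198) = 846422946)
r = 846422946
z = 826 (z = 59*14 = 826)
√(r + z) = √(846422946 + 826) = √846423772 = 2*√211605943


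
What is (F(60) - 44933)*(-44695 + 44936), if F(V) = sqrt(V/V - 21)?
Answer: -10828853 + 482*I*sqrt(5) ≈ -1.0829e+7 + 1077.8*I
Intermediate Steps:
F(V) = 2*I*sqrt(5) (F(V) = sqrt(1 - 21) = sqrt(-20) = 2*I*sqrt(5))
(F(60) - 44933)*(-44695 + 44936) = (2*I*sqrt(5) - 44933)*(-44695 + 44936) = (-44933 + 2*I*sqrt(5))*241 = -10828853 + 482*I*sqrt(5)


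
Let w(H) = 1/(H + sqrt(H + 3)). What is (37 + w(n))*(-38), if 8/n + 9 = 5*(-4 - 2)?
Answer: -5898778/4187 - 1482*sqrt(4251)/4187 ≈ -1431.9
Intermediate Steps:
n = -8/39 (n = 8/(-9 + 5*(-4 - 2)) = 8/(-9 + 5*(-6)) = 8/(-9 - 30) = 8/(-39) = 8*(-1/39) = -8/39 ≈ -0.20513)
w(H) = 1/(H + sqrt(3 + H))
(37 + w(n))*(-38) = (37 + 1/(-8/39 + sqrt(3 - 8/39)))*(-38) = (37 + 1/(-8/39 + sqrt(109/39)))*(-38) = (37 + 1/(-8/39 + sqrt(4251)/39))*(-38) = -1406 - 38/(-8/39 + sqrt(4251)/39)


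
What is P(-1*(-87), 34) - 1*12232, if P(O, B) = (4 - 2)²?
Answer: -12228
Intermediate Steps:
P(O, B) = 4 (P(O, B) = 2² = 4)
P(-1*(-87), 34) - 1*12232 = 4 - 1*12232 = 4 - 12232 = -12228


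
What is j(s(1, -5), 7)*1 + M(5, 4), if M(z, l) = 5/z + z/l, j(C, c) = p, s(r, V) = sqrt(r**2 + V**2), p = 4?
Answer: 25/4 ≈ 6.2500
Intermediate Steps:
s(r, V) = sqrt(V**2 + r**2)
j(C, c) = 4
j(s(1, -5), 7)*1 + M(5, 4) = 4*1 + (5/5 + 5/4) = 4 + (5*(1/5) + 5*(1/4)) = 4 + (1 + 5/4) = 4 + 9/4 = 25/4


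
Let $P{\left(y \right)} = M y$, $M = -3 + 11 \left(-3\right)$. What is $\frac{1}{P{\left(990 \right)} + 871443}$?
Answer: $\frac{1}{835803} \approx 1.1965 \cdot 10^{-6}$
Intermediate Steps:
$M = -36$ ($M = -3 - 33 = -36$)
$P{\left(y \right)} = - 36 y$
$\frac{1}{P{\left(990 \right)} + 871443} = \frac{1}{\left(-36\right) 990 + 871443} = \frac{1}{-35640 + 871443} = \frac{1}{835803}$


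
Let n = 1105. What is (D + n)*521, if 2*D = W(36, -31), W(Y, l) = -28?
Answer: 568411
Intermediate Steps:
D = -14 (D = (1/2)*(-28) = -14)
(D + n)*521 = (-14 + 1105)*521 = 1091*521 = 568411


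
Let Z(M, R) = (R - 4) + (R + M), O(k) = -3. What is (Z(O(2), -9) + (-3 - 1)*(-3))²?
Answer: 169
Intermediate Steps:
Z(M, R) = -4 + M + 2*R (Z(M, R) = (-4 + R) + (M + R) = -4 + M + 2*R)
(Z(O(2), -9) + (-3 - 1)*(-3))² = ((-4 - 3 + 2*(-9)) + (-3 - 1)*(-3))² = ((-4 - 3 - 18) - 4*(-3))² = (-25 + 12)² = (-13)² = 169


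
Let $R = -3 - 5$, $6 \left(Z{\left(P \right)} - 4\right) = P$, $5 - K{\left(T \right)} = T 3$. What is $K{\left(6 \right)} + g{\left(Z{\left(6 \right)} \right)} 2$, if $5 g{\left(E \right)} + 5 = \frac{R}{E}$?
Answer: $- \frac{391}{25} \approx -15.64$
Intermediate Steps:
$K{\left(T \right)} = 5 - 3 T$ ($K{\left(T \right)} = 5 - T 3 = 5 - 3 T$)
$Z{\left(P \right)} = 4 + \frac{P}{6}$
$R = -8$ ($R = -3 - 5 = -8$)
$g{\left(E \right)} = -1 - \frac{8}{5 E}$ ($g{\left(E \right)} = -1 + \frac{\left(-8\right) \frac{1}{E}}{5} = -1 - \frac{8}{5 E}$)
$K{\left(6 \right)} + g{\left(Z{\left(6 \right)} \right)} 2 = \left(5 - 18\right) + \frac{- \frac{8}{5} - \left(4 + \frac{1}{6} \cdot 6\right)}{4 + \frac{1}{6} \cdot 6} \cdot 2 = \left(5 - 18\right) + \frac{- \frac{8}{5} - \left(4 + 1\right)}{4 + 1} \cdot 2 = -13 + \frac{- \frac{8}{5} - 5}{5} \cdot 2 = -13 + \frac{1}{5} \left(- \frac{33}{5}\right) 2 = -13 - \frac{66}{25} = - \frac{391}{25}$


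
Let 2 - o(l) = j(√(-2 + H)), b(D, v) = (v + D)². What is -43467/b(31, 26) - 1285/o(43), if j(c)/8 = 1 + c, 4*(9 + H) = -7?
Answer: -665783/153786 - 1285*I*√51/213 ≈ -4.3293 - 43.083*I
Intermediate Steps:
H = -43/4 (H = -9 + (¼)*(-7) = -9 - 7/4 = -43/4 ≈ -10.750)
j(c) = 8 + 8*c (j(c) = 8*(1 + c) = 8 + 8*c)
b(D, v) = (D + v)²
o(l) = -6 - 4*I*√51 (o(l) = 2 - (8 + 8*√(-2 - 43/4)) = 2 - (8 + 8*√(-51/4)) = 2 - (8 + 8*(I*√51/2)) = 2 - (8 + 4*I*√51) = 2 + (-8 - 4*I*√51) = -6 - 4*I*√51)
-43467/b(31, 26) - 1285/o(43) = -43467/(31 + 26)² - 1285/(-6 - 4*I*√51) = -43467/(57²) - 1285/(-6 - 4*I*√51) = -43467/3249 - 1285/(-6 - 4*I*√51) = -43467*1/3249 - 1285/(-6 - 4*I*√51) = -14489/1083 - 1285/(-6 - 4*I*√51)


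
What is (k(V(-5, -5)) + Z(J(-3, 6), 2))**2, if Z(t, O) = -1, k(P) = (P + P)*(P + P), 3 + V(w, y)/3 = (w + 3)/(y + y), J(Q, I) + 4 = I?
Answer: 49434961/625 ≈ 79096.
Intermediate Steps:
J(Q, I) = -4 + I
V(w, y) = -9 + 3*(3 + w)/(2*y) (V(w, y) = -9 + 3*((w + 3)/(y + y)) = -9 + 3*((3 + w)/((2*y))) = -9 + 3*((3 + w)*(1/(2*y))) = -9 + 3*((3 + w)/(2*y)) = -9 + 3*(3 + w)/(2*y))
k(P) = 4*P**2 (k(P) = (2*P)*(2*P) = 4*P**2)
(k(V(-5, -5)) + Z(J(-3, 6), 2))**2 = (4*((3/2)*(3 - 5 - 6*(-5))/(-5))**2 - 1)**2 = (4*((3/2)*(-1/5)*(3 - 5 + 30))**2 - 1)**2 = (4*((3/2)*(-1/5)*28)**2 - 1)**2 = (4*(-42/5)**2 - 1)**2 = (4*(1764/25) - 1)**2 = (7056/25 - 1)**2 = (7031/25)**2 = 49434961/625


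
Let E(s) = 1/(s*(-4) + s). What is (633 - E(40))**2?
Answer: 5770073521/14400 ≈ 4.0070e+5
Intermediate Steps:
E(s) = -1/(3*s) (E(s) = 1/(-4*s + s) = 1/(-3*s) = -1/(3*s))
(633 - E(40))**2 = (633 - (-1)/(3*40))**2 = (633 - 1*(-1/120))**2 = (633 + 1/120)**2 = (75961/120)**2 = 5770073521/14400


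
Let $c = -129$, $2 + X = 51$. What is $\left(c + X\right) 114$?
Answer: $-9120$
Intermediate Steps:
$X = 49$ ($X = -2 + 51 = 49$)
$\left(c + X\right) 114 = \left(-129 + 49\right) 114 = \left(-80\right) 114 = -9120$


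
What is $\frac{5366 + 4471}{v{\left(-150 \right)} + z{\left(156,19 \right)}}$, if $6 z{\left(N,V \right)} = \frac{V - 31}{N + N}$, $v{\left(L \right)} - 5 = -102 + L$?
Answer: $- \frac{1534572}{38533} \approx -39.825$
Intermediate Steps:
$v{\left(L \right)} = -97 + L$ ($v{\left(L \right)} = 5 + \left(-102 + L\right) = -97 + L$)
$z{\left(N,V \right)} = \frac{-31 + V}{12 N}$ ($z{\left(N,V \right)} = \frac{\left(V - 31\right) \frac{1}{N + N}}{6} = \frac{\left(-31 + V\right) \frac{1}{2 N}}{6} = \frac{\frac{1}{2} \frac{1}{N} \left(-31 + V\right)}{6} = \frac{-31 + V}{12 N}$)
$\frac{5366 + 4471}{v{\left(-150 \right)} + z{\left(156,19 \right)}} = \frac{5366 + 4471}{\left(-97 - 150\right) + \frac{-31 + 19}{12 \cdot 156}} = \frac{9837}{-247 + \frac{1}{12} \cdot \frac{1}{156} \left(-12\right)} = \frac{9837}{-247 - \frac{1}{156}} = \frac{9837}{- \frac{38533}{156}} = 9837 \left(- \frac{156}{38533}\right) = - \frac{1534572}{38533}$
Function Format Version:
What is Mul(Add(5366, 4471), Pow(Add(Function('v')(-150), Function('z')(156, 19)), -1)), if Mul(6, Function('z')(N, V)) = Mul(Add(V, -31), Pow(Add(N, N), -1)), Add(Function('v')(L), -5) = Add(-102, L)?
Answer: Rational(-1534572, 38533) ≈ -39.825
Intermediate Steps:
Function('v')(L) = Add(-97, L) (Function('v')(L) = Add(5, Add(-102, L)) = Add(-97, L))
Function('z')(N, V) = Mul(Rational(1, 12), Pow(N, -1), Add(-31, V)) (Function('z')(N, V) = Mul(Rational(1, 6), Mul(Add(V, -31), Pow(Add(N, N), -1))) = Mul(Rational(1, 6), Mul(Add(-31, V), Pow(Mul(2, N), -1))) = Mul(Rational(1, 6), Mul(Add(-31, V), Mul(Rational(1, 2), Pow(N, -1)))) = Mul(Rational(1, 6), Mul(Rational(1, 2), Pow(N, -1), Add(-31, V))) = Mul(Rational(1, 12), Pow(N, -1), Add(-31, V)))
Mul(Add(5366, 4471), Pow(Add(Function('v')(-150), Function('z')(156, 19)), -1)) = Mul(Add(5366, 4471), Pow(Add(Add(-97, -150), Mul(Rational(1, 12), Pow(156, -1), Add(-31, 19))), -1)) = Mul(9837, Pow(Add(-247, Mul(Rational(1, 12), Rational(1, 156), -12)), -1)) = Mul(9837, Pow(Add(-247, Rational(-1, 156)), -1)) = Mul(9837, Pow(Rational(-38533, 156), -1)) = Mul(9837, Rational(-156, 38533)) = Rational(-1534572, 38533)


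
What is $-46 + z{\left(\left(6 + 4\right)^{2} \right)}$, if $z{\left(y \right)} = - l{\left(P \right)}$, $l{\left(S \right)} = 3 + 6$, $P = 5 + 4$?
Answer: $-55$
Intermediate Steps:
$P = 9$
$l{\left(S \right)} = 9$
$z{\left(y \right)} = -9$ ($z{\left(y \right)} = \left(-1\right) 9 = -9$)
$-46 + z{\left(\left(6 + 4\right)^{2} \right)} = -46 - 9 = -55$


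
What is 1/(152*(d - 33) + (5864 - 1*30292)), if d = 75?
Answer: -1/18044 ≈ -5.5420e-5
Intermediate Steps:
1/(152*(d - 33) + (5864 - 1*30292)) = 1/(152*(75 - 33) + (5864 - 1*30292)) = 1/(152*42 + (5864 - 30292)) = 1/(6384 - 24428) = 1/(-18044) = -1/18044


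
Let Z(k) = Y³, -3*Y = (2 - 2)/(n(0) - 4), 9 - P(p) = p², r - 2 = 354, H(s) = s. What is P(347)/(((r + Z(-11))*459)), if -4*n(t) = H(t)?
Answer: -30100/40851 ≈ -0.73682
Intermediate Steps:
n(t) = -t/4
r = 356 (r = 2 + 354 = 356)
P(p) = 9 - p²
Y = 0 (Y = -(2 - 2)/(3*(-¼*0 - 4)) = -0/(0 - 4) = -0/(-4) = -0*(-1)/4 = -⅓*0 = 0)
Z(k) = 0 (Z(k) = 0³ = 0)
P(347)/(((r + Z(-11))*459)) = (9 - 1*347²)/(((356 + 0)*459)) = (9 - 1*120409)/((356*459)) = (9 - 120409)/163404 = -120400*1/163404 = -30100/40851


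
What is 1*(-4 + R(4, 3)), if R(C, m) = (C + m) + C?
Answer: 7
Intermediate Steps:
R(C, m) = m + 2*C
1*(-4 + R(4, 3)) = 1*(-4 + (3 + 2*4)) = 1*(-4 + (3 + 8)) = 1*(-4 + 11) = 1*7 = 7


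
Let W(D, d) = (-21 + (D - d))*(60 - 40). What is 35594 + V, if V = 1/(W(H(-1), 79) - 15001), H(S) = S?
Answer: 605845473/17021 ≈ 35594.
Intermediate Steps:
W(D, d) = -420 - 20*d + 20*D (W(D, d) = (-21 + D - d)*20 = -420 - 20*d + 20*D)
V = -1/17021 (V = 1/((-420 - 20*79 + 20*(-1)) - 15001) = 1/((-420 - 1580 - 20) - 15001) = 1/(-2020 - 15001) = 1/(-17021) = -1/17021 ≈ -5.8751e-5)
35594 + V = 35594 - 1/17021 = 605845473/17021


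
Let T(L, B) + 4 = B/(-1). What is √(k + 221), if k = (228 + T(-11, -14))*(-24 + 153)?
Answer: 17*√107 ≈ 175.85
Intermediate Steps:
T(L, B) = -4 - B (T(L, B) = -4 + B/(-1) = -4 + B*(-1) = -4 - B)
k = 30702 (k = (228 + (-4 - 1*(-14)))*(-24 + 153) = (228 + (-4 + 14))*129 = (228 + 10)*129 = 238*129 = 30702)
√(k + 221) = √(30702 + 221) = √30923 = 17*√107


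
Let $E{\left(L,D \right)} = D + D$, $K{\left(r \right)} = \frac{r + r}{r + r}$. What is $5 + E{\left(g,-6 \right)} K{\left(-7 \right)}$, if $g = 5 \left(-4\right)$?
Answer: $-7$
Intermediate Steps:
$K{\left(r \right)} = 1$ ($K{\left(r \right)} = \frac{2 r}{2 r} = 2 r \frac{1}{2 r} = 1$)
$g = -20$
$E{\left(L,D \right)} = 2 D$
$5 + E{\left(g,-6 \right)} K{\left(-7 \right)} = 5 + 2 \left(-6\right) 1 = 5 - 12 = -7$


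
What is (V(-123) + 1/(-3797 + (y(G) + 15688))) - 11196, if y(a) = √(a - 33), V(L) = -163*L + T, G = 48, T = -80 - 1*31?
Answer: 1236082672463/141395866 - √15/141395866 ≈ 8742.0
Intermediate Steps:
T = -111 (T = -80 - 31 = -111)
V(L) = -111 - 163*L (V(L) = -163*L - 111 = -111 - 163*L)
y(a) = √(-33 + a)
(V(-123) + 1/(-3797 + (y(G) + 15688))) - 11196 = ((-111 - 163*(-123)) + 1/(-3797 + (√(-33 + 48) + 15688))) - 11196 = ((-111 + 20049) + 1/(-3797 + (√15 + 15688))) - 11196 = (19938 + 1/(-3797 + (15688 + √15))) - 11196 = (19938 + 1/(11891 + √15)) - 11196 = 8742 + 1/(11891 + √15)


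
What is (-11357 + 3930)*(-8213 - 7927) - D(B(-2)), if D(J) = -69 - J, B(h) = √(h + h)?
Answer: 119871849 + 2*I ≈ 1.1987e+8 + 2.0*I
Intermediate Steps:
B(h) = √2*√h (B(h) = √(2*h) = √2*√h)
(-11357 + 3930)*(-8213 - 7927) - D(B(-2)) = (-11357 + 3930)*(-8213 - 7927) - (-69 - √2*√(-2)) = -7427*(-16140) - (-69 - √2*I*√2) = 119871780 - (-69 - 2*I) = 119871780 + (69 + 2*I) = 119871849 + 2*I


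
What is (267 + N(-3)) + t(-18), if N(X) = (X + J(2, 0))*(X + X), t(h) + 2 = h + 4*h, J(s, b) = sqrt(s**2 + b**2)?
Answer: 181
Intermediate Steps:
J(s, b) = sqrt(b**2 + s**2)
t(h) = -2 + 5*h (t(h) = -2 + (h + 4*h) = -2 + 5*h)
N(X) = 2*X*(2 + X) (N(X) = (X + sqrt(0**2 + 2**2))*(X + X) = (X + sqrt(0 + 4))*(2*X) = (X + sqrt(4))*(2*X) = (X + 2)*(2*X) = (2 + X)*(2*X) = 2*X*(2 + X))
(267 + N(-3)) + t(-18) = (267 + 2*(-3)*(2 - 3)) + (-2 + 5*(-18)) = (267 + 2*(-3)*(-1)) + (-2 - 90) = (267 + 6) - 92 = 273 - 92 = 181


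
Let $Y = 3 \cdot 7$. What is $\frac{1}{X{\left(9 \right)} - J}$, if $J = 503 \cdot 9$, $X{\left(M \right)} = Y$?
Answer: $- \frac{1}{4506} \approx -0.00022193$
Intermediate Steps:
$Y = 21$
$X{\left(M \right)} = 21$
$J = 4527$
$\frac{1}{X{\left(9 \right)} - J} = \frac{1}{21 - 4527} = \frac{1}{-4506} = - \frac{1}{4506}$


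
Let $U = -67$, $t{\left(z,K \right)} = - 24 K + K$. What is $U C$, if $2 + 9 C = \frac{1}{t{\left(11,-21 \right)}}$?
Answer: $\frac{64655}{4347} \approx 14.873$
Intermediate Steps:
$t{\left(z,K \right)} = - 23 K$
$C = - \frac{965}{4347}$ ($C = - \frac{2}{9} + \frac{1}{9 \left(\left(-23\right) \left(-21\right)\right)} = - \frac{2}{9} + \frac{1}{9 \cdot 483} = - \frac{2}{9} + \frac{1}{9} \cdot \frac{1}{483} = - \frac{2}{9} + \frac{1}{4347} = - \frac{965}{4347} \approx -0.22199$)
$U C = \left(-67\right) \left(- \frac{965}{4347}\right) = \frac{64655}{4347}$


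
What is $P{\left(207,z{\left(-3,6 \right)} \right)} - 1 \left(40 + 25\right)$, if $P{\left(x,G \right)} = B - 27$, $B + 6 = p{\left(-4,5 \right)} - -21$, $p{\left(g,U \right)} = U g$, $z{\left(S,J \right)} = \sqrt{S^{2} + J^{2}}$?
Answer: $-97$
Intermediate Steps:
$z{\left(S,J \right)} = \sqrt{J^{2} + S^{2}}$
$B = -5$ ($B = -6 + \left(5 \left(-4\right) - -21\right) = -6 + \left(-20 + 21\right) = -6 + 1 = -5$)
$P{\left(x,G \right)} = -32$ ($P{\left(x,G \right)} = -5 - 27 = -32$)
$P{\left(207,z{\left(-3,6 \right)} \right)} - 1 \left(40 + 25\right) = -32 - 1 \left(40 + 25\right) = -32 - 1 \cdot 65 = -32 - 65 = -97$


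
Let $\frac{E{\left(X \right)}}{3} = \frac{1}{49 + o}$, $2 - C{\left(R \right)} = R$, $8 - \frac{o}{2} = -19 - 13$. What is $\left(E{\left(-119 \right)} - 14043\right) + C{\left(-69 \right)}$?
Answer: $- \frac{600795}{43} \approx -13972.0$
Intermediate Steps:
$o = 80$ ($o = 16 - 2 \left(-19 - 13\right) = 16 - -64 = 16 + 64 = 80$)
$C{\left(R \right)} = 2 - R$
$E{\left(X \right)} = \frac{1}{43}$ ($E{\left(X \right)} = \frac{3}{49 + 80} = \frac{3}{129} = 3 \cdot \frac{1}{129} = \frac{1}{43}$)
$\left(E{\left(-119 \right)} - 14043\right) + C{\left(-69 \right)} = \left(\frac{1}{43} - 14043\right) + \left(2 - -69\right) = - \frac{603848}{43} + \left(2 + 69\right) = - \frac{603848}{43} + 71 = - \frac{600795}{43}$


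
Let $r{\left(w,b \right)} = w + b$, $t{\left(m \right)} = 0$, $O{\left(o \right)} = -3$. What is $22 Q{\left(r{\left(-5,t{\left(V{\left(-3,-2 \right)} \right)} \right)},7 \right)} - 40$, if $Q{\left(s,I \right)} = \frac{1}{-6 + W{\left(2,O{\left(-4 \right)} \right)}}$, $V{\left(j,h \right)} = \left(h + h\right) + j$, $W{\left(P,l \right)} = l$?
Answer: $- \frac{382}{9} \approx -42.444$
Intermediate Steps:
$V{\left(j,h \right)} = j + 2 h$ ($V{\left(j,h \right)} = 2 h + j = j + 2 h$)
$r{\left(w,b \right)} = b + w$
$Q{\left(s,I \right)} = - \frac{1}{9}$ ($Q{\left(s,I \right)} = \frac{1}{-6 - 3} = \frac{1}{-9} = - \frac{1}{9}$)
$22 Q{\left(r{\left(-5,t{\left(V{\left(-3,-2 \right)} \right)} \right)},7 \right)} - 40 = 22 \left(- \frac{1}{9}\right) - 40 = - \frac{22}{9} - 40 = - \frac{382}{9}$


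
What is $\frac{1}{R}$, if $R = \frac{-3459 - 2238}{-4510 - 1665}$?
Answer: $\frac{6175}{5697} \approx 1.0839$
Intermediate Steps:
$R = \frac{5697}{6175}$ ($R = - \frac{5697}{-6175} = \left(-5697\right) \left(- \frac{1}{6175}\right) = \frac{5697}{6175} \approx 0.92259$)
$\frac{1}{R} = \frac{1}{\frac{5697}{6175}} = \frac{6175}{5697}$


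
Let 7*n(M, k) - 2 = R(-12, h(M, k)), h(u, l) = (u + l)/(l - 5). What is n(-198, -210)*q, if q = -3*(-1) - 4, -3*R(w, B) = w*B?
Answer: -2062/1505 ≈ -1.3701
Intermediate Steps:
h(u, l) = (l + u)/(-5 + l)
R(w, B) = -B*w/3 (R(w, B) = -w*B/3 = -B*w/3)
n(M, k) = 2/7 + 4*(M + k)/(7*(-5 + k)) (n(M, k) = 2/7 + (-⅓*(k + M)/(-5 + k)*(-12))/7 = 2/7 + (-⅓*(M + k)/(-5 + k)*(-12))/7 = 2/7 + (4*(M + k)/(-5 + k))/7 = 2/7 + 4*(M + k)/(7*(-5 + k)))
q = -1 (q = 3 - 4 = -1)
n(-198, -210)*q = (2*(-5 + 2*(-198) + 3*(-210))/(7*(-5 - 210)))*(-1) = ((2/7)*(-5 - 396 - 630)/(-215))*(-1) = ((2/7)*(-1/215)*(-1031))*(-1) = (2062/1505)*(-1) = -2062/1505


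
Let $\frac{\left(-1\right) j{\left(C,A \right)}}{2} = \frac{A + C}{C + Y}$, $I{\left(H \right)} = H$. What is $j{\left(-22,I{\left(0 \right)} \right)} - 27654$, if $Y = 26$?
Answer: $-27643$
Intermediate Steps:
$j{\left(C,A \right)} = - \frac{2 \left(A + C\right)}{26 + C}$ ($j{\left(C,A \right)} = - 2 \frac{A + C}{C + 26} = - 2 \frac{A + C}{26 + C} = - \frac{2 \left(A + C\right)}{26 + C}$)
$j{\left(-22,I{\left(0 \right)} \right)} - 27654 = \frac{2 \left(\left(-1\right) 0 - -22\right)}{26 - 22} - 27654 = \frac{2 \left(0 + 22\right)}{4} - 27654 = 2 \cdot \frac{1}{4} \cdot 22 - 27654 = 11 - 27654 = -27643$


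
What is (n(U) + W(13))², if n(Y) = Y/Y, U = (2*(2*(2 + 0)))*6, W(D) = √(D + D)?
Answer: (1 + √26)² ≈ 37.198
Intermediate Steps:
W(D) = √2*√D (W(D) = √(2*D) = √2*√D)
U = 48 (U = (2*(2*2))*6 = (2*4)*6 = 8*6 = 48)
n(Y) = 1
(n(U) + W(13))² = (1 + √2*√13)² = (1 + √26)²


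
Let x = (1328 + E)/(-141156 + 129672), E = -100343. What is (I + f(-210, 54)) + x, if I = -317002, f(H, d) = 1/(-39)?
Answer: -15774859739/49764 ≈ -3.1699e+5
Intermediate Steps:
f(H, d) = -1/39
x = 33005/3828 (x = (1328 - 100343)/(-141156 + 129672) = -99015/(-11484) = -99015*(-1/11484) = 33005/3828 ≈ 8.6220)
(I + f(-210, 54)) + x = (-317002 - 1/39) + 33005/3828 = -12363079/39 + 33005/3828 = -15774859739/49764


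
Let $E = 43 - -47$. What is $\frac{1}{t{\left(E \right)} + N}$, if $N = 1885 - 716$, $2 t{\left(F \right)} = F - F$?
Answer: $\frac{1}{1169} \approx 0.00085543$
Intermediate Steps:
$E = 90$ ($E = 43 + 47 = 90$)
$t{\left(F \right)} = 0$ ($t{\left(F \right)} = \frac{F - F}{2} = \frac{1}{2} \cdot 0 = 0$)
$N = 1169$ ($N = 1885 - 716 = 1169$)
$\frac{1}{t{\left(E \right)} + N} = \frac{1}{0 + 1169} = \frac{1}{1169}$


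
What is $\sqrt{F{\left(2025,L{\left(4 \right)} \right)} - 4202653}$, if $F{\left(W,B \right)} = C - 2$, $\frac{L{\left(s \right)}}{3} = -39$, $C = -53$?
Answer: $2 i \sqrt{1050677} \approx 2050.1 i$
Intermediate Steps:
$L{\left(s \right)} = -117$ ($L{\left(s \right)} = 3 \left(-39\right) = -117$)
$F{\left(W,B \right)} = -55$ ($F{\left(W,B \right)} = -53 - 2 = -55$)
$\sqrt{F{\left(2025,L{\left(4 \right)} \right)} - 4202653} = \sqrt{-55 - 4202653} = \sqrt{-4202708} = 2 i \sqrt{1050677}$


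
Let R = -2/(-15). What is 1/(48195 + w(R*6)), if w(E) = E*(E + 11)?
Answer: 25/1205111 ≈ 2.0745e-5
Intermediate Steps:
R = 2/15 (R = -2*(-1/15) = 2/15 ≈ 0.13333)
w(E) = E*(11 + E)
1/(48195 + w(R*6)) = 1/(48195 + ((2/15)*6)*(11 + (2/15)*6)) = 1/(48195 + 4*(11 + ⅘)/5) = 1/(48195 + (⅘)*(59/5)) = 1/(48195 + 236/25) = 1/(1205111/25) = 25/1205111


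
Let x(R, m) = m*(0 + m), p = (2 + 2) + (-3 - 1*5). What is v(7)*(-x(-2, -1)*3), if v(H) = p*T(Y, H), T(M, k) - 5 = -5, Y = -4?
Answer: 0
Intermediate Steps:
p = -4 (p = 4 + (-3 - 5) = 4 - 8 = -4)
T(M, k) = 0 (T(M, k) = 5 - 5 = 0)
x(R, m) = m² (x(R, m) = m*m = m²)
v(H) = 0 (v(H) = -4*0 = 0)
v(7)*(-x(-2, -1)*3) = 0*(-1*(-1)²*3) = 0*(-1*1*3) = 0*(-1*3) = 0*(-3) = 0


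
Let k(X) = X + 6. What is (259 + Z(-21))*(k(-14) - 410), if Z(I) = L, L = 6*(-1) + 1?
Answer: -106172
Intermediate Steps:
k(X) = 6 + X
L = -5 (L = -6 + 1 = -5)
Z(I) = -5
(259 + Z(-21))*(k(-14) - 410) = (259 - 5)*((6 - 14) - 410) = 254*(-8 - 410) = 254*(-418) = -106172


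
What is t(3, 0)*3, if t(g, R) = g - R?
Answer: 9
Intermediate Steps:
t(3, 0)*3 = (3 - 1*0)*3 = (3 + 0)*3 = 3*3 = 9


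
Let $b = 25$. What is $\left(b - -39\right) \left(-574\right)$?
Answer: $-36736$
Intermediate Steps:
$\left(b - -39\right) \left(-574\right) = \left(25 - -39\right) \left(-574\right) = \left(25 + 39\right) \left(-574\right) = 64 \left(-574\right) = -36736$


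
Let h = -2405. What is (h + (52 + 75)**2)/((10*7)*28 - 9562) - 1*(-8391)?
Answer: 31887329/3801 ≈ 8389.2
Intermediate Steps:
(h + (52 + 75)**2)/((10*7)*28 - 9562) - 1*(-8391) = (-2405 + (52 + 75)**2)/((10*7)*28 - 9562) - 1*(-8391) = (-2405 + 127**2)/(70*28 - 9562) + 8391 = (-2405 + 16129)/(1960 - 9562) + 8391 = 13724/(-7602) + 8391 = 13724*(-1/7602) + 8391 = -6862/3801 + 8391 = 31887329/3801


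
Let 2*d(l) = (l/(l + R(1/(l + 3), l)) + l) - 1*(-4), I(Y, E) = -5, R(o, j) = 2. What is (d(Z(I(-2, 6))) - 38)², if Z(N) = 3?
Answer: 29241/25 ≈ 1169.6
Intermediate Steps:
d(l) = 2 + l/2 + l/(2*(2 + l)) (d(l) = ((l/(l + 2) + l) - 1*(-4))/2 = ((l/(2 + l) + l) + 4)/2 = ((l + l/(2 + l)) + 4)/2 = (4 + l + l/(2 + l))/2 = 2 + l/2 + l/(2*(2 + l)))
(d(Z(I(-2, 6))) - 38)² = ((8 + 3² + 7*3)/(2*(2 + 3)) - 38)² = ((½)*(8 + 9 + 21)/5 - 38)² = ((½)*(⅕)*38 - 38)² = (19/5 - 38)² = (-171/5)² = 29241/25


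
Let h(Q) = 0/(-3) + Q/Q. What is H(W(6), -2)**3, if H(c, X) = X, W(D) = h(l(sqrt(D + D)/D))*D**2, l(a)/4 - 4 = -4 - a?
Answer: -8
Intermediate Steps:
l(a) = -4*a (l(a) = 16 + 4*(-4 - a) = 16 + (-16 - 4*a) = -4*a)
h(Q) = 1 (h(Q) = 0*(-1/3) + 1 = 0 + 1 = 1)
W(D) = D**2 (W(D) = 1*D**2 = D**2)
H(W(6), -2)**3 = (-2)**3 = -8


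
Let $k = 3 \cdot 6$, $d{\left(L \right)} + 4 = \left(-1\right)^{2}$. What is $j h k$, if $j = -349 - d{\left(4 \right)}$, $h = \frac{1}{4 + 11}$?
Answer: $- \frac{2076}{5} \approx -415.2$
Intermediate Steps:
$h = \frac{1}{15} \approx 0.066667$
$d{\left(L \right)} = -3$ ($d{\left(L \right)} = -4 + \left(-1\right)^{2} = -4 + 1 = -3$)
$k = 18$
$j = -346$ ($j = -349 - -3 = -349 + 3 = -346$)
$j h k = - 346 \cdot \frac{1}{15} \cdot 18 = \left(-346\right) \frac{6}{5} = - \frac{2076}{5}$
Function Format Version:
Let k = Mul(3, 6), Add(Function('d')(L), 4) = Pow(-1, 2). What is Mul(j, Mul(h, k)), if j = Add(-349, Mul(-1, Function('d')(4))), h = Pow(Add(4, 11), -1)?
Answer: Rational(-2076, 5) ≈ -415.20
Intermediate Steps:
h = Rational(1, 15) (h = Pow(15, -1) = Rational(1, 15) ≈ 0.066667)
Function('d')(L) = -3 (Function('d')(L) = Add(-4, Pow(-1, 2)) = Add(-4, 1) = -3)
k = 18
j = -346 (j = Add(-349, Mul(-1, -3)) = Add(-349, 3) = -346)
Mul(j, Mul(h, k)) = Mul(-346, Mul(Rational(1, 15), 18)) = Mul(-346, Rational(6, 5)) = Rational(-2076, 5)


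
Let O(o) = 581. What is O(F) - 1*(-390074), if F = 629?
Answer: 390655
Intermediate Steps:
O(F) - 1*(-390074) = 581 - 1*(-390074) = 581 + 390074 = 390655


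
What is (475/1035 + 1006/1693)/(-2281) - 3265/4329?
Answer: -290174365672/384501169611 ≈ -0.75468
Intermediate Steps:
(475/1035 + 1006/1693)/(-2281) - 3265/4329 = (475*(1/1035) + 1006*(1/1693))*(-1/2281) - 3265*1/4329 = (95/207 + 1006/1693)*(-1/2281) - 3265/4329 = (369077/350451)*(-1/2281) - 3265/4329 = -369077/799378731 - 3265/4329 = -290174365672/384501169611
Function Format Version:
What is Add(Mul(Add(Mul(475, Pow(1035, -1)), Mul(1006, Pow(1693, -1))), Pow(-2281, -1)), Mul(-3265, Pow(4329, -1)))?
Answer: Rational(-290174365672, 384501169611) ≈ -0.75468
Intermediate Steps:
Add(Mul(Add(Mul(475, Pow(1035, -1)), Mul(1006, Pow(1693, -1))), Pow(-2281, -1)), Mul(-3265, Pow(4329, -1))) = Add(Mul(Add(Mul(475, Rational(1, 1035)), Mul(1006, Rational(1, 1693))), Rational(-1, 2281)), Mul(-3265, Rational(1, 4329))) = Add(Mul(Add(Rational(95, 207), Rational(1006, 1693)), Rational(-1, 2281)), Rational(-3265, 4329)) = Add(Mul(Rational(369077, 350451), Rational(-1, 2281)), Rational(-3265, 4329)) = Add(Rational(-369077, 799378731), Rational(-3265, 4329)) = Rational(-290174365672, 384501169611)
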